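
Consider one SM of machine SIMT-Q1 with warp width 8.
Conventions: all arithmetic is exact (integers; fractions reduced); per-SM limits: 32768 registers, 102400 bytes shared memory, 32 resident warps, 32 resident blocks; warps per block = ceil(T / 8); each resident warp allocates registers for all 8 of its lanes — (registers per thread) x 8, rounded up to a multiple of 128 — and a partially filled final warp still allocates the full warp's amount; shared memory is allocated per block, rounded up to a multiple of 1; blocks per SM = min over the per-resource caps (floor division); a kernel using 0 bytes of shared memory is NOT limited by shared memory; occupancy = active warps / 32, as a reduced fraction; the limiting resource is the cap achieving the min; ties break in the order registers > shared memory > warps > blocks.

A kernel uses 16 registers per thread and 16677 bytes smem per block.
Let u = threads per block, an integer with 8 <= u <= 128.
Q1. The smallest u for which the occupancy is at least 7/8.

Answer: u = 33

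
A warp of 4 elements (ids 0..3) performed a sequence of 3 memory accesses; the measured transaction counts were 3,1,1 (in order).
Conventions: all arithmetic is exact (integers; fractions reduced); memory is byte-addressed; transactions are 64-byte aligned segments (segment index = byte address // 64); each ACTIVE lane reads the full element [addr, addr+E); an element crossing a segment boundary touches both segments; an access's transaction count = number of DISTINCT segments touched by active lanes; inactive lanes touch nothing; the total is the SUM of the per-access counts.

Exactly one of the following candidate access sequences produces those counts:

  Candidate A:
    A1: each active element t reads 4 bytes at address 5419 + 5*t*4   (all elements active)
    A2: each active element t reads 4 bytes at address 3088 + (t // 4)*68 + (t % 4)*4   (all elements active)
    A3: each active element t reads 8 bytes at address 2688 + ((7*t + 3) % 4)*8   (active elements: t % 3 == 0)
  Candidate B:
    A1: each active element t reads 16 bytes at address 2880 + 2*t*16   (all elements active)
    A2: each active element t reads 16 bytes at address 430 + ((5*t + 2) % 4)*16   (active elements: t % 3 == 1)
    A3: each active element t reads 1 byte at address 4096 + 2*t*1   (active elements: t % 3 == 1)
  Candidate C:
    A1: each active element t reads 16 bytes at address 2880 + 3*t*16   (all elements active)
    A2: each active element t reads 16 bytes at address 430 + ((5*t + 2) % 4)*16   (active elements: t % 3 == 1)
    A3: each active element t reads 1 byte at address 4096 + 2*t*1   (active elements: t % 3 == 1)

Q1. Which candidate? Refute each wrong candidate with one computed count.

A: A1 gives 2 transactions, not 3
B: A1 gives 2 transactions, not 3
C: all counts match (3,1,1)

Answer: C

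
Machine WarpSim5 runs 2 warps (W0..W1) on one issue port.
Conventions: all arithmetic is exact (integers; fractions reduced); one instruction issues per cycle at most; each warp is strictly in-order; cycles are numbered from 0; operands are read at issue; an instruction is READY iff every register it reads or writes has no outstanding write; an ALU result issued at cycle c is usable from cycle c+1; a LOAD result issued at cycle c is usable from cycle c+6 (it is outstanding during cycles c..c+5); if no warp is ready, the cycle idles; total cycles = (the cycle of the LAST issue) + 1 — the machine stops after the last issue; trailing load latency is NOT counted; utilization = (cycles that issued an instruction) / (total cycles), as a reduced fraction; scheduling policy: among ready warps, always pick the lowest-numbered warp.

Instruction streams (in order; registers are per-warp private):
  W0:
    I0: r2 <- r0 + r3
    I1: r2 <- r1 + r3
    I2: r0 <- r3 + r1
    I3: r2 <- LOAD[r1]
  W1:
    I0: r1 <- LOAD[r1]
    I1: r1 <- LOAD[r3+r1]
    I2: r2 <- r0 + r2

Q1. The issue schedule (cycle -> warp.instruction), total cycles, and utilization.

cycle 0: W0.I0
cycle 1: W0.I1
cycle 2: W0.I2
cycle 3: W0.I3
cycle 4: W1.I0
cycle 5: idle
cycle 6: idle
cycle 7: idle
cycle 8: idle
cycle 9: idle
cycle 10: W1.I1
cycle 11: W1.I2

Answer: 12 cycles, utilization 7/12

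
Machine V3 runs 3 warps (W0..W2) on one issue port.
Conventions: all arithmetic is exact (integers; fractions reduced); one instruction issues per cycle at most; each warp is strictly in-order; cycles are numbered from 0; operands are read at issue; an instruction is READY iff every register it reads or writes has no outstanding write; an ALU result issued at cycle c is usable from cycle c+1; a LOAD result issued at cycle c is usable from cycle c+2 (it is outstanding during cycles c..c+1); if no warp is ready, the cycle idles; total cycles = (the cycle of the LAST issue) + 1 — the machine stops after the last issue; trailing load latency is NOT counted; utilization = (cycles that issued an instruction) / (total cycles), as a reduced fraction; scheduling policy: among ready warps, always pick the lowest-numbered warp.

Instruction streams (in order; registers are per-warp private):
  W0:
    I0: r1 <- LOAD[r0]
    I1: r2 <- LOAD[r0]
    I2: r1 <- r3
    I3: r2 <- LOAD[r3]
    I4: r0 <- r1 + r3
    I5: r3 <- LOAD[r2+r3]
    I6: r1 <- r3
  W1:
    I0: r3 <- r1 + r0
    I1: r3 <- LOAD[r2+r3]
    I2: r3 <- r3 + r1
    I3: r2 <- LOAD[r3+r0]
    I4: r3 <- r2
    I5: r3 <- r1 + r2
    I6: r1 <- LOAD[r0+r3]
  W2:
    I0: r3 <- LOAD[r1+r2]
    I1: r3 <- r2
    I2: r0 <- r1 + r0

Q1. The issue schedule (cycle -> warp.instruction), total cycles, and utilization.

cycle 0: W0.I0
cycle 1: W0.I1
cycle 2: W0.I2
cycle 3: W0.I3
cycle 4: W0.I4
cycle 5: W0.I5
cycle 6: W1.I0
cycle 7: W0.I6
cycle 8: W1.I1
cycle 9: W2.I0
cycle 10: W1.I2
cycle 11: W1.I3
cycle 12: W2.I1
cycle 13: W1.I4
cycle 14: W1.I5
cycle 15: W1.I6
cycle 16: W2.I2

Answer: 17 cycles, utilization 1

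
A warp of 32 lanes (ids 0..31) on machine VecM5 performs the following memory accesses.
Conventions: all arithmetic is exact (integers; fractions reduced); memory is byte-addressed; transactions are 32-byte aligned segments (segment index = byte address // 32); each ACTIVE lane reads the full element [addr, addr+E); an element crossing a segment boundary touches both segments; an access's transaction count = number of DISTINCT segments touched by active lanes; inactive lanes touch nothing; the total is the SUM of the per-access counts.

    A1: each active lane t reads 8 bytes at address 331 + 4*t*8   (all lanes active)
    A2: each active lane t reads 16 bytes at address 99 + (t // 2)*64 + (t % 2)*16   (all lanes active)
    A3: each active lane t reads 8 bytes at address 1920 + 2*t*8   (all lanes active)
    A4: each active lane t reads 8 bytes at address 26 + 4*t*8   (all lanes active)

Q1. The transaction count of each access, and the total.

A1: 32 transactions
A2: 32 transactions
A3: 16 transactions
A4: 33 transactions

Answer: 32,32,16,33; total 113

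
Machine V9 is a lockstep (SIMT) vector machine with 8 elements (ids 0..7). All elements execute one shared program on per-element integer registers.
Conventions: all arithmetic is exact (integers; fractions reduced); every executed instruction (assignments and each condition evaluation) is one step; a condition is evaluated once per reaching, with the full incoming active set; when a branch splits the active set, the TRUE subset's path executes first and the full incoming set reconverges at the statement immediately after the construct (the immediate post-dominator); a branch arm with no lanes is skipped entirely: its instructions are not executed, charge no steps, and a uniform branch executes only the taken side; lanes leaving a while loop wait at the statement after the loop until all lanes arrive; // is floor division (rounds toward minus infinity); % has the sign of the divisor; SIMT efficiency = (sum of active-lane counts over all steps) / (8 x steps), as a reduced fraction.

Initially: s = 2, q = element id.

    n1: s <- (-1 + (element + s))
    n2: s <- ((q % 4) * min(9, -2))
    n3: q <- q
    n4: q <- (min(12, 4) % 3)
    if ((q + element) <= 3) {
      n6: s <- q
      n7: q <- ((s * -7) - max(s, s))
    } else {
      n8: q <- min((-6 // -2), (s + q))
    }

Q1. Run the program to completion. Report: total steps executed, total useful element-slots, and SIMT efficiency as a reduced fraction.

Answer: 8 steps, 51 useful, 51/64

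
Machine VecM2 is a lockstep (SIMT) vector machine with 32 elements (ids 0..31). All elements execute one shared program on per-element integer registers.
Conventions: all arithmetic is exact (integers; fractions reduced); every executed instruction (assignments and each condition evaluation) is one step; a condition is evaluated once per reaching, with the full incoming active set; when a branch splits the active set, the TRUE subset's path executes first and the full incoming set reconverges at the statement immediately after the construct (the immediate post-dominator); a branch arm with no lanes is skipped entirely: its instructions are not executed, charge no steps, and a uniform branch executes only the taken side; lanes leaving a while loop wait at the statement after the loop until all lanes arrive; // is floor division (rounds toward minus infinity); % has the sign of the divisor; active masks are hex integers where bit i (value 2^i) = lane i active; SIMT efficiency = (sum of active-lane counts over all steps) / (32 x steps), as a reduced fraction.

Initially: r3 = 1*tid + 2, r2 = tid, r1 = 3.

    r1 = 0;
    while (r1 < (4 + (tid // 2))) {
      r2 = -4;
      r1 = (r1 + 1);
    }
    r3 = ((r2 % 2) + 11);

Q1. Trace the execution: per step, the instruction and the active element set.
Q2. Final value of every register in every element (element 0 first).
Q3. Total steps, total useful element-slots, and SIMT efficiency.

step 0: r1 <- 0                      0xffffffff
step 1: eval (r1 < (4 + (tid // 2))) 0xffffffff
step 2: r2 <- -4                     0xffffffff
step 3: r1 <- (r1 + 1)               0xffffffff
step 4: eval (r1 < (4 + (tid // 2))) 0xffffffff
step 5: r2 <- -4                     0xffffffff
step 6: r1 <- (r1 + 1)               0xffffffff
step 7: eval (r1 < (4 + (tid // 2))) 0xffffffff
step 8: r2 <- -4                     0xffffffff
step 9: r1 <- (r1 + 1)               0xffffffff
step 10: eval (r1 < (4 + (tid // 2))) 0xffffffff
step 11: r2 <- -4                     0xffffffff
step 12: r1 <- (r1 + 1)               0xffffffff
step 13: eval (r1 < (4 + (tid // 2))) 0xffffffff
step 14: r2 <- -4                     0xfffffffc
step 15: r1 <- (r1 + 1)               0xfffffffc
step 16: eval (r1 < (4 + (tid // 2))) 0xfffffffc
step 17: r2 <- -4                     0xfffffff0
step 18: r1 <- (r1 + 1)               0xfffffff0
step 19: eval (r1 < (4 + (tid // 2))) 0xfffffff0
step 20: r2 <- -4                     0xffffffc0
step 21: r1 <- (r1 + 1)               0xffffffc0
step 22: eval (r1 < (4 + (tid // 2))) 0xffffffc0
step 23: r2 <- -4                     0xffffff00
step 24: r1 <- (r1 + 1)               0xffffff00
step 25: eval (r1 < (4 + (tid // 2))) 0xffffff00
step 26: r2 <- -4                     0xfffffc00
step 27: r1 <- (r1 + 1)               0xfffffc00
step 28: eval (r1 < (4 + (tid // 2))) 0xfffffc00
step 29: r2 <- -4                     0xfffff000
step 30: r1 <- (r1 + 1)               0xfffff000
step 31: eval (r1 < (4 + (tid // 2))) 0xfffff000
step 32: r2 <- -4                     0xffffc000
step 33: r1 <- (r1 + 1)               0xffffc000
step 34: eval (r1 < (4 + (tid // 2))) 0xffffc000
step 35: r2 <- -4                     0xffff0000
step 36: r1 <- (r1 + 1)               0xffff0000
step 37: eval (r1 < (4 + (tid // 2))) 0xffff0000
step 38: r2 <- -4                     0xfffc0000
step 39: r1 <- (r1 + 1)               0xfffc0000
step 40: eval (r1 < (4 + (tid // 2))) 0xfffc0000
step 41: r2 <- -4                     0xfff00000
step 42: r1 <- (r1 + 1)               0xfff00000
step 43: eval (r1 < (4 + (tid // 2))) 0xfff00000
step 44: r2 <- -4                     0xffc00000
step 45: r1 <- (r1 + 1)               0xffc00000
step 46: eval (r1 < (4 + (tid // 2))) 0xffc00000
step 47: r2 <- -4                     0xff000000
step 48: r1 <- (r1 + 1)               0xff000000
step 49: eval (r1 < (4 + (tid // 2))) 0xff000000
step 50: r2 <- -4                     0xfc000000
step 51: r1 <- (r1 + 1)               0xfc000000
step 52: eval (r1 < (4 + (tid // 2))) 0xfc000000
step 53: r2 <- -4                     0xf0000000
step 54: r1 <- (r1 + 1)               0xf0000000
step 55: eval (r1 < (4 + (tid // 2))) 0xf0000000
step 56: r2 <- -4                     0xc0000000
step 57: r1 <- (r1 + 1)               0xc0000000
step 58: eval (r1 < (4 + (tid // 2))) 0xc0000000
step 59: r3 <- ((r2 % 2) + 11)        0xffffffff

Answer: 60 steps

r3: 11,11,11,11,11,11,11,11,11,11,11,11,11,11,11,11,11,11,11,11,11,11,11,11,11,11,11,11,11,11,11,11
r2: -4,-4,-4,-4,-4,-4,-4,-4,-4,-4,-4,-4,-4,-4,-4,-4,-4,-4,-4,-4,-4,-4,-4,-4,-4,-4,-4,-4,-4,-4,-4,-4
r1: 4,4,5,5,6,6,7,7,8,8,9,9,10,10,11,11,12,12,13,13,14,14,15,15,16,16,17,17,18,18,19,19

steps = 60; useful = 1200; efficiency = 1200/1920 = 5/8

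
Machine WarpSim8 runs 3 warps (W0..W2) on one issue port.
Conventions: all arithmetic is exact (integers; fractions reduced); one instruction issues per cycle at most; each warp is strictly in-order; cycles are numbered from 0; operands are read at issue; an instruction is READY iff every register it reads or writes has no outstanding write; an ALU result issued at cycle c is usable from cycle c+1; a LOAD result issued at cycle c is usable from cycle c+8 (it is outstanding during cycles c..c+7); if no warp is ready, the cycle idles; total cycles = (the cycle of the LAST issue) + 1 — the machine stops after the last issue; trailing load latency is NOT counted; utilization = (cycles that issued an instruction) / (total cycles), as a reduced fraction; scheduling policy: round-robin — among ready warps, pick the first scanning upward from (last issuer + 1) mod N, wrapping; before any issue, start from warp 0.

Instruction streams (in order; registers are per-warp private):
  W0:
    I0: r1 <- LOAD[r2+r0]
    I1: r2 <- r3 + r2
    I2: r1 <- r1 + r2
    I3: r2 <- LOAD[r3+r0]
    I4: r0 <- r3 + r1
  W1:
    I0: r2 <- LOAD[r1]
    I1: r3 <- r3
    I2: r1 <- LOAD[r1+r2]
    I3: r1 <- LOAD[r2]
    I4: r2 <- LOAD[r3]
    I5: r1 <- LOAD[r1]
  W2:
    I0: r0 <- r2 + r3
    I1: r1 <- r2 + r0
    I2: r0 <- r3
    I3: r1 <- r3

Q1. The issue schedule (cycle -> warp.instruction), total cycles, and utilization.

cycle 0: W0.I0
cycle 1: W1.I0
cycle 2: W2.I0
cycle 3: W0.I1
cycle 4: W1.I1
cycle 5: W2.I1
cycle 6: W2.I2
cycle 7: W2.I3
cycle 8: W0.I2
cycle 9: W1.I2
cycle 10: W0.I3
cycle 11: W0.I4
cycle 12: idle
cycle 13: idle
cycle 14: idle
cycle 15: idle
cycle 16: idle
cycle 17: W1.I3
cycle 18: W1.I4
cycle 19: idle
cycle 20: idle
cycle 21: idle
cycle 22: idle
cycle 23: idle
cycle 24: idle
cycle 25: W1.I5

Answer: 26 cycles, utilization 15/26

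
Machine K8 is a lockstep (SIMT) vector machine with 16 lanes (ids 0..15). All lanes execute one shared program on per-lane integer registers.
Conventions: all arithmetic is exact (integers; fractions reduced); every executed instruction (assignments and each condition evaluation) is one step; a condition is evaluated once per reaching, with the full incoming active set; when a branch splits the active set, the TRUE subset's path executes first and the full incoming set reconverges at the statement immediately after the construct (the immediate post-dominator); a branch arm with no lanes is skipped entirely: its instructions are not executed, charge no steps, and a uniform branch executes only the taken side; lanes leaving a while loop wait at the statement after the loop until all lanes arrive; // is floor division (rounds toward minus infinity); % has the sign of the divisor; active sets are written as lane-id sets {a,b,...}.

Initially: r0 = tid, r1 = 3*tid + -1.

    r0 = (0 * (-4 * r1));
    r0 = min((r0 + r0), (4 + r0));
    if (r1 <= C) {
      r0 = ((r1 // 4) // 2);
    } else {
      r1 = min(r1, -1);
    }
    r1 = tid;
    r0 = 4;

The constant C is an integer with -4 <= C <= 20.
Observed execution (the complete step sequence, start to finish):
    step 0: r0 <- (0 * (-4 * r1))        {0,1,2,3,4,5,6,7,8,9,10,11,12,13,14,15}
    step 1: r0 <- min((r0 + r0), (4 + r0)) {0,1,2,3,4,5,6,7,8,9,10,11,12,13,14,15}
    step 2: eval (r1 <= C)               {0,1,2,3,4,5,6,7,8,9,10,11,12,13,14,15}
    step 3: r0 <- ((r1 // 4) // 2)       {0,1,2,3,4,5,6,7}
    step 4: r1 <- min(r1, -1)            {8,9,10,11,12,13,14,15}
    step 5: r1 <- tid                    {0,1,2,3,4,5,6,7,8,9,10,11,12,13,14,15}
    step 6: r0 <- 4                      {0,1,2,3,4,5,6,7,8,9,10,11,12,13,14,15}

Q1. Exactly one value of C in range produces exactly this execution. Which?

Answer: C = 20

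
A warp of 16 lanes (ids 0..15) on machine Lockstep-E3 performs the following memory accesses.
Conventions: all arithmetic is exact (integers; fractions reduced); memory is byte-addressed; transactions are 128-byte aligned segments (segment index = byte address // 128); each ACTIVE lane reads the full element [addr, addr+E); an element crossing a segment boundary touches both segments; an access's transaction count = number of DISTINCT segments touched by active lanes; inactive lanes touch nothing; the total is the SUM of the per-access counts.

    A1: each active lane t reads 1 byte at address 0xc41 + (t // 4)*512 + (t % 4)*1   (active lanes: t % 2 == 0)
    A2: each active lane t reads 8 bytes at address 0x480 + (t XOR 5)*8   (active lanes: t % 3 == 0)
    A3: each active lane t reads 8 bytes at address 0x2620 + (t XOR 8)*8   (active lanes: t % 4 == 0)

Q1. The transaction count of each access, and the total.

A1: 4 transactions
A2: 1 transaction
A3: 2 transactions

Answer: 4,1,2; total 7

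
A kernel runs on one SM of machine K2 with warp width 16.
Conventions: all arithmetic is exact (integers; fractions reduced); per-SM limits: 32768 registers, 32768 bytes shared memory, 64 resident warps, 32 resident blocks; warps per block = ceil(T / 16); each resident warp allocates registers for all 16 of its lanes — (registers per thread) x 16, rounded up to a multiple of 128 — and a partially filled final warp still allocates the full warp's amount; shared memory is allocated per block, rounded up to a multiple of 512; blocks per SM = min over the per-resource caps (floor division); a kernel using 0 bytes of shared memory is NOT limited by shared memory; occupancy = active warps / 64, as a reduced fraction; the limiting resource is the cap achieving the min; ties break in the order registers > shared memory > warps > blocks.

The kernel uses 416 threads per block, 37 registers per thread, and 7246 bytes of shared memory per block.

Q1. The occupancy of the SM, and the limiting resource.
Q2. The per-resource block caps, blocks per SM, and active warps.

Answer: occupancy 13/32, limited by registers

registers: 1 block
shared memory: 4 blocks
warps: 2 blocks
blocks: 32 blocks

Answer: 1 block, 26 active warps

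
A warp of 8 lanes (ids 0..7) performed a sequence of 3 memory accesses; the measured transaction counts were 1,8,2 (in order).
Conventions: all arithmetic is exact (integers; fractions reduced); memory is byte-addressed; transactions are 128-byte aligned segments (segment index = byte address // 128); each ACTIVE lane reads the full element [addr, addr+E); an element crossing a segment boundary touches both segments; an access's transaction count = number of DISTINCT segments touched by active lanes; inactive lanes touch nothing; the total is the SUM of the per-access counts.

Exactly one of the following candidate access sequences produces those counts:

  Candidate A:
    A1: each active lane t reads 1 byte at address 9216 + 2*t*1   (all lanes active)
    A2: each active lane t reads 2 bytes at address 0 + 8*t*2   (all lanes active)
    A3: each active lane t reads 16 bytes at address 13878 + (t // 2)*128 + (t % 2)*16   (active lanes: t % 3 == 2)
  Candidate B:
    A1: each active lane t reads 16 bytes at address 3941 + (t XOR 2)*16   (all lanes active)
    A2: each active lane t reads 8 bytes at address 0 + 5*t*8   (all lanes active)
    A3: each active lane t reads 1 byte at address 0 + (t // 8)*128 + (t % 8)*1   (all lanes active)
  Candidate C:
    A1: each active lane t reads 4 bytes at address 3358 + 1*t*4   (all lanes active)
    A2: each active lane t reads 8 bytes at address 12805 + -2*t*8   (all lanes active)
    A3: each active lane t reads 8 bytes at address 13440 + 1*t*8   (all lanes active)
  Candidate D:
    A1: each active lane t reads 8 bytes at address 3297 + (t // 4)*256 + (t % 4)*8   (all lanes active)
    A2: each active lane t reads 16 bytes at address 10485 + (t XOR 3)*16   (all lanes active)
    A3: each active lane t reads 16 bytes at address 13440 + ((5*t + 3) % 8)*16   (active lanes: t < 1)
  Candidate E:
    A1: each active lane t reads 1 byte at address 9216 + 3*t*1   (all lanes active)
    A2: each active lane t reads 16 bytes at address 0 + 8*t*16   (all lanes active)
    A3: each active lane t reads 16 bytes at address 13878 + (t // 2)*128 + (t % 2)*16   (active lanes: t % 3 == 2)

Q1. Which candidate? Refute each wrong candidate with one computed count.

A: A2 gives 1 transaction, not 8
B: A1 gives 2 transactions, not 1
C: A2 gives 2 transactions, not 8
D: A1 gives 4 transactions, not 1
E: all counts match (1,8,2)

Answer: E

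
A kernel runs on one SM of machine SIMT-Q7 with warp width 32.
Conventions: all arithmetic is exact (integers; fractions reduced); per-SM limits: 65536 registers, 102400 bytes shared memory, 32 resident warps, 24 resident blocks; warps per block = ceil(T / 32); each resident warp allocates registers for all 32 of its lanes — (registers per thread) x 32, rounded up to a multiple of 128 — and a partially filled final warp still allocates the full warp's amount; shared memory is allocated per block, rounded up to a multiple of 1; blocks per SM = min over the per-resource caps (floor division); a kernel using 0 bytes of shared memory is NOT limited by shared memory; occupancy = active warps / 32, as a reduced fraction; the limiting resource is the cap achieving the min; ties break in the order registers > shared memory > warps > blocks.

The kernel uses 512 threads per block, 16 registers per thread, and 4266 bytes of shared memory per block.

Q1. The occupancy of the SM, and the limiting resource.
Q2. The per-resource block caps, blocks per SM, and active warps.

Answer: occupancy 1, limited by warps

registers: 8 blocks
shared memory: 24 blocks
warps: 2 blocks
blocks: 24 blocks

Answer: 2 blocks, 32 active warps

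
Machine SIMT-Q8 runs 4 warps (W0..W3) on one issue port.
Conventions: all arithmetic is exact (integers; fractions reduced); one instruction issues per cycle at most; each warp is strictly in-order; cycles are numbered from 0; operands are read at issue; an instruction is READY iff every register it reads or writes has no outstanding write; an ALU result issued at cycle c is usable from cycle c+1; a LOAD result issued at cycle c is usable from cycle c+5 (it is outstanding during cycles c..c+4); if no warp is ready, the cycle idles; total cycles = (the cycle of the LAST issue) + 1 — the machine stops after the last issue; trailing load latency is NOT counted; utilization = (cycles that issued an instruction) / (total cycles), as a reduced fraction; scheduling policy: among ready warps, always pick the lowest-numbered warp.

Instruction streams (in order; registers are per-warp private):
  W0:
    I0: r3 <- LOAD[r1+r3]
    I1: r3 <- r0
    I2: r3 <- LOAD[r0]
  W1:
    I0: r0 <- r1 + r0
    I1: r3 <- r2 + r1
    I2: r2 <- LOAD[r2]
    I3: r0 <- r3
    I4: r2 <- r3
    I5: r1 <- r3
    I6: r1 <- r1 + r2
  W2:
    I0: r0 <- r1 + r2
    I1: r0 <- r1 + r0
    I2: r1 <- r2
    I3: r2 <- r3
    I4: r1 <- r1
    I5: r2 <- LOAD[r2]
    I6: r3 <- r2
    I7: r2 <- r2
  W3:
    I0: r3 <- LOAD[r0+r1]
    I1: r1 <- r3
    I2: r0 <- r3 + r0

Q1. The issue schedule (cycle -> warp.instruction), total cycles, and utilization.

cycle 0: W0.I0
cycle 1: W1.I0
cycle 2: W1.I1
cycle 3: W1.I2
cycle 4: W1.I3
cycle 5: W0.I1
cycle 6: W0.I2
cycle 7: W2.I0
cycle 8: W1.I4
cycle 9: W1.I5
cycle 10: W1.I6
cycle 11: W2.I1
cycle 12: W2.I2
cycle 13: W2.I3
cycle 14: W2.I4
cycle 15: W2.I5
cycle 16: W3.I0
cycle 17: idle
cycle 18: idle
cycle 19: idle
cycle 20: W2.I6
cycle 21: W2.I7
cycle 22: W3.I1
cycle 23: W3.I2

Answer: 24 cycles, utilization 7/8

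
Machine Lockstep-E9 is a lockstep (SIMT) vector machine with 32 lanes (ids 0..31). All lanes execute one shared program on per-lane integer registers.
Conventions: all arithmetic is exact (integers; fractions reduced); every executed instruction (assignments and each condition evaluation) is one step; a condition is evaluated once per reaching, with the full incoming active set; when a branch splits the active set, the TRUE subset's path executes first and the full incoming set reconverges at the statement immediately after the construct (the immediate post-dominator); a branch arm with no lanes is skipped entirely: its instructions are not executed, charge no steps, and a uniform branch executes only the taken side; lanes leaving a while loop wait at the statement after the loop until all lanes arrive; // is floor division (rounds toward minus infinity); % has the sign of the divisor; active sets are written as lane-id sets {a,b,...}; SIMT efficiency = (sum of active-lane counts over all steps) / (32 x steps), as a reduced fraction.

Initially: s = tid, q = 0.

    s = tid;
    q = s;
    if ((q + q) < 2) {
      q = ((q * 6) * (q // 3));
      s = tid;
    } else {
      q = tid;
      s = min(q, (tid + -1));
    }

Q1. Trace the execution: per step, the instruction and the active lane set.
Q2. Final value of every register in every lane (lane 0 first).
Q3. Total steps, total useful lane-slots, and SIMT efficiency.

step 0: s <- tid                     {0,1,2,3,4,5,6,7,8,9,10,11,12,13,14,15,16,17,18,19,20,21,22,23,24,25,26,27,28,29,30,31}
step 1: q <- s                       {0,1,2,3,4,5,6,7,8,9,10,11,12,13,14,15,16,17,18,19,20,21,22,23,24,25,26,27,28,29,30,31}
step 2: eval ((q + q) < 2)           {0,1,2,3,4,5,6,7,8,9,10,11,12,13,14,15,16,17,18,19,20,21,22,23,24,25,26,27,28,29,30,31}
step 3: q <- ((q * 6) * (q // 3))    {0}
step 4: s <- tid                     {0}
step 5: q <- tid                     {1,2,3,4,5,6,7,8,9,10,11,12,13,14,15,16,17,18,19,20,21,22,23,24,25,26,27,28,29,30,31}
step 6: s <- min(q, (tid + -1))      {1,2,3,4,5,6,7,8,9,10,11,12,13,14,15,16,17,18,19,20,21,22,23,24,25,26,27,28,29,30,31}

Answer: 7 steps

s: 0,0,1,2,3,4,5,6,7,8,9,10,11,12,13,14,15,16,17,18,19,20,21,22,23,24,25,26,27,28,29,30
q: 0,1,2,3,4,5,6,7,8,9,10,11,12,13,14,15,16,17,18,19,20,21,22,23,24,25,26,27,28,29,30,31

steps = 7; useful = 160; efficiency = 160/224 = 5/7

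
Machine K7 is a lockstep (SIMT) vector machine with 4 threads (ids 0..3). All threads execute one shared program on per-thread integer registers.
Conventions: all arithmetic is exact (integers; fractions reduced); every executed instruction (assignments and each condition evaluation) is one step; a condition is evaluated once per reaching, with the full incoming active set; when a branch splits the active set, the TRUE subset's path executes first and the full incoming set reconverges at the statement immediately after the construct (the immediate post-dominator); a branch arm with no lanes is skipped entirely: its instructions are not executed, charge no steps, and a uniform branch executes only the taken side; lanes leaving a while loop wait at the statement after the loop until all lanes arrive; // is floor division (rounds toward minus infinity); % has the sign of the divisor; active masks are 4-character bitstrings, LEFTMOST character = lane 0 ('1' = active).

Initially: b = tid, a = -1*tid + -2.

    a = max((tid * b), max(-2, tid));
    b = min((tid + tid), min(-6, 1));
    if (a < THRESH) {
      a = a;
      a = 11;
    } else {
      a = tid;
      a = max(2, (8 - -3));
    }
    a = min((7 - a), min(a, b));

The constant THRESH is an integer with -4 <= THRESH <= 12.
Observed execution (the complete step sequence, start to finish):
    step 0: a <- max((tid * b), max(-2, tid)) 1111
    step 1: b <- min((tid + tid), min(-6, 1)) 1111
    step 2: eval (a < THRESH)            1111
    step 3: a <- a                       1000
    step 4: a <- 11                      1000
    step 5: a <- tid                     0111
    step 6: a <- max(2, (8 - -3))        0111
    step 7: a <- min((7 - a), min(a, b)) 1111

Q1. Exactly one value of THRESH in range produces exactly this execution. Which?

Answer: THRESH = 1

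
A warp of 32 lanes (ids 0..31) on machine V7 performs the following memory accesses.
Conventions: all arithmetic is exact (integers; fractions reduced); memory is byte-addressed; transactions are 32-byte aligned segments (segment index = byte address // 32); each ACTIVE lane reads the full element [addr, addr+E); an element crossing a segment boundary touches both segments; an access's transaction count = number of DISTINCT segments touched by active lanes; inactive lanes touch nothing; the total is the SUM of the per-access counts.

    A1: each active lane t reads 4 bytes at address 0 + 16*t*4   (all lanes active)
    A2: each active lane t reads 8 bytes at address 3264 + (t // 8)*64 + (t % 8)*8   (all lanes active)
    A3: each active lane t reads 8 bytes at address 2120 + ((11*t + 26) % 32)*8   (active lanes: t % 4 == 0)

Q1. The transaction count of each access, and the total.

A1: 32 transactions
A2: 8 transactions
A3: 8 transactions

Answer: 32,8,8; total 48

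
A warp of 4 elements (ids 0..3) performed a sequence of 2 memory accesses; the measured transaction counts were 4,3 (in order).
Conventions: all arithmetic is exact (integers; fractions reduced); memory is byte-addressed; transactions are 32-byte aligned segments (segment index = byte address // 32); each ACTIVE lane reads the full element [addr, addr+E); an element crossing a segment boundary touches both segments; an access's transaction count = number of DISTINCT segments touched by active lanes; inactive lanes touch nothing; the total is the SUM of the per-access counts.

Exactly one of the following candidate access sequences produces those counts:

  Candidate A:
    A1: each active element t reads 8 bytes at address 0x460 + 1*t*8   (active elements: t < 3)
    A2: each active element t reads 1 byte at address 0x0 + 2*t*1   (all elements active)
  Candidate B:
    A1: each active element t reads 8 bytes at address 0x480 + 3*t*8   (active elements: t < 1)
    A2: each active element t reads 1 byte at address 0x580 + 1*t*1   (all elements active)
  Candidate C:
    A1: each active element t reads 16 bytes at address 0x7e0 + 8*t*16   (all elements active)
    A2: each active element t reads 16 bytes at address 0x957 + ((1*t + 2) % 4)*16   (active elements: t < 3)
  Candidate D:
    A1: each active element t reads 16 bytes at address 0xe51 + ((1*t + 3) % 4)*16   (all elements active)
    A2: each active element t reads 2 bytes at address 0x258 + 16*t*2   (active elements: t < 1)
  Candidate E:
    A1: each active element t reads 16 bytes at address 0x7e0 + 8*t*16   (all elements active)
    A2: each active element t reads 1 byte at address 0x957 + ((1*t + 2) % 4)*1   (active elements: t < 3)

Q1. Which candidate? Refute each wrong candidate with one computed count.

A: A1 gives 1 transaction, not 4
B: A1 gives 1 transaction, not 4
D: A1 gives 3 transactions, not 4
E: A2 gives 1 transaction, not 3
C: all counts match (4,3)

Answer: C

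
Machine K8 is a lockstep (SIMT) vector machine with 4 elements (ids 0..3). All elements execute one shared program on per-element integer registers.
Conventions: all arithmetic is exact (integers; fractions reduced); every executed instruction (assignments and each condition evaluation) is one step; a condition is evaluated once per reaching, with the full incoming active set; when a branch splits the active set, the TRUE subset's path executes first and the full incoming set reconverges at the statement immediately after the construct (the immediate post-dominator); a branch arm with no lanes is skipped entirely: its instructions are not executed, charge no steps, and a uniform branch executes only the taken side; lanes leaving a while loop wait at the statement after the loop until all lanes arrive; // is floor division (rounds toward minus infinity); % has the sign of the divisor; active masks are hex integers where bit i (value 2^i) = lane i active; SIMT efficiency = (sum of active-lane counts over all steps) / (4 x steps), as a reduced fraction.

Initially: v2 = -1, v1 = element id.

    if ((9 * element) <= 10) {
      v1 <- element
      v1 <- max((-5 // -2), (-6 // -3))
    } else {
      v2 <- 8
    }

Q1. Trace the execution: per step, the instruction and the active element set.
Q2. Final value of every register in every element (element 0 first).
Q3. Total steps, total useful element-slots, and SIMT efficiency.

step 0: eval ((9 * element) <= 10)   0xf
step 1: v1 <- element                0x3
step 2: v1 <- max((-5 // -2), (-6 // -3)) 0x3
step 3: v2 <- 8                      0xc

Answer: 4 steps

v2: -1,-1,8,8
v1: 2,2,2,3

steps = 4; useful = 10; efficiency = 10/16 = 5/8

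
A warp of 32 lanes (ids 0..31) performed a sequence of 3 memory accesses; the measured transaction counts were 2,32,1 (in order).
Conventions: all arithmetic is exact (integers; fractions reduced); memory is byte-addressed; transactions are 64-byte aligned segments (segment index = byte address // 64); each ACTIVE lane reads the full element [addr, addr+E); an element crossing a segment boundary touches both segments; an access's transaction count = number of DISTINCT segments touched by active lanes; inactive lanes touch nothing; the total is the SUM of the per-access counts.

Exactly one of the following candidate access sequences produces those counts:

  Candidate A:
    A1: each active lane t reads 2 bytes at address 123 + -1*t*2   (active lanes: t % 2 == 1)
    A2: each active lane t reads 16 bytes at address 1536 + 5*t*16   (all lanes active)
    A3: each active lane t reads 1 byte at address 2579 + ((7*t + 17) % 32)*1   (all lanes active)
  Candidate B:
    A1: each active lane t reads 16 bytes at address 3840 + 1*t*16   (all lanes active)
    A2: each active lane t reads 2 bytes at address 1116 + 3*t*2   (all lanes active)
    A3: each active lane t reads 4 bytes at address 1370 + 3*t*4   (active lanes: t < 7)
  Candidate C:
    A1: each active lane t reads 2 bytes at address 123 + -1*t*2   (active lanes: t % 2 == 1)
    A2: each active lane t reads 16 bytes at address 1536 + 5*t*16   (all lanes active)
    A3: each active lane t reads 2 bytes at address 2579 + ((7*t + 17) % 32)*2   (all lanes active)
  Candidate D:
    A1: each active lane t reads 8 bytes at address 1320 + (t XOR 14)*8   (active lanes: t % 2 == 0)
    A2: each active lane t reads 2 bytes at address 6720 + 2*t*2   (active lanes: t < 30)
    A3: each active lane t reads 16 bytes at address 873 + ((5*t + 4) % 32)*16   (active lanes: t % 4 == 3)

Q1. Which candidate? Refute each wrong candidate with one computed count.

B: A1 gives 8 transactions, not 2
C: A3 gives 2 transactions, not 1
D: A1 gives 5 transactions, not 2
A: all counts match (2,32,1)

Answer: A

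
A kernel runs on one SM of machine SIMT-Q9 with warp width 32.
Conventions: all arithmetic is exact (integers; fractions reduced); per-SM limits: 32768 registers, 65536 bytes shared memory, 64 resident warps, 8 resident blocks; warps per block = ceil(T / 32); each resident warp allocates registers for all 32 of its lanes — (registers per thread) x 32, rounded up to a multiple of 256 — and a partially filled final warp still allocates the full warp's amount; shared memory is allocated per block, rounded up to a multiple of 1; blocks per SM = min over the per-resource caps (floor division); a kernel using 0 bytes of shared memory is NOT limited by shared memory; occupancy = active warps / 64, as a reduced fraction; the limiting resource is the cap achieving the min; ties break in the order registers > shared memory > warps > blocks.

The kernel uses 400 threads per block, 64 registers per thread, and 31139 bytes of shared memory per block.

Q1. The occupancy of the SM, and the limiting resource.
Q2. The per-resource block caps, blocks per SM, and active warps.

Answer: occupancy 13/64, limited by registers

registers: 1 block
shared memory: 2 blocks
warps: 4 blocks
blocks: 8 blocks

Answer: 1 block, 13 active warps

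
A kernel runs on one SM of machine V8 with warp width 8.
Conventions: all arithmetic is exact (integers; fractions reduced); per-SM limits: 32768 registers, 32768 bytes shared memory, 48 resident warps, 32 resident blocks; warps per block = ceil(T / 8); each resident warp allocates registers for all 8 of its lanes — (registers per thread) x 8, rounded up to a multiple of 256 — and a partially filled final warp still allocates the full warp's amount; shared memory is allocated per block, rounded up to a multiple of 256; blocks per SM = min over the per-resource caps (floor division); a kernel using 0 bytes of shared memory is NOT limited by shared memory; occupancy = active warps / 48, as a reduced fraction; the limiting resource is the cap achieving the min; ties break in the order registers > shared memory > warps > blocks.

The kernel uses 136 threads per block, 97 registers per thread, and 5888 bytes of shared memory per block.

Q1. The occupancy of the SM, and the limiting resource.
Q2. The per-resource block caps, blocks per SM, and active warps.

Answer: occupancy 17/48, limited by registers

registers: 1 block
shared memory: 5 blocks
warps: 2 blocks
blocks: 32 blocks

Answer: 1 block, 17 active warps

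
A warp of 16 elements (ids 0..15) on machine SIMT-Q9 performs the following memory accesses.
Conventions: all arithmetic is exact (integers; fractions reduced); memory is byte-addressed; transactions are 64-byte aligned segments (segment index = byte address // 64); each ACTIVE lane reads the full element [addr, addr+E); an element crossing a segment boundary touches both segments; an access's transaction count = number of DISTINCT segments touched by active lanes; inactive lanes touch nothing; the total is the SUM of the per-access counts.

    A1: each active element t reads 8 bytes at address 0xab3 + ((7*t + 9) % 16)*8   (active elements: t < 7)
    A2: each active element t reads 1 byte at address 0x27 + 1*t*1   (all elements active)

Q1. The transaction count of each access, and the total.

A1: 3 transactions
A2: 1 transaction

Answer: 3,1; total 4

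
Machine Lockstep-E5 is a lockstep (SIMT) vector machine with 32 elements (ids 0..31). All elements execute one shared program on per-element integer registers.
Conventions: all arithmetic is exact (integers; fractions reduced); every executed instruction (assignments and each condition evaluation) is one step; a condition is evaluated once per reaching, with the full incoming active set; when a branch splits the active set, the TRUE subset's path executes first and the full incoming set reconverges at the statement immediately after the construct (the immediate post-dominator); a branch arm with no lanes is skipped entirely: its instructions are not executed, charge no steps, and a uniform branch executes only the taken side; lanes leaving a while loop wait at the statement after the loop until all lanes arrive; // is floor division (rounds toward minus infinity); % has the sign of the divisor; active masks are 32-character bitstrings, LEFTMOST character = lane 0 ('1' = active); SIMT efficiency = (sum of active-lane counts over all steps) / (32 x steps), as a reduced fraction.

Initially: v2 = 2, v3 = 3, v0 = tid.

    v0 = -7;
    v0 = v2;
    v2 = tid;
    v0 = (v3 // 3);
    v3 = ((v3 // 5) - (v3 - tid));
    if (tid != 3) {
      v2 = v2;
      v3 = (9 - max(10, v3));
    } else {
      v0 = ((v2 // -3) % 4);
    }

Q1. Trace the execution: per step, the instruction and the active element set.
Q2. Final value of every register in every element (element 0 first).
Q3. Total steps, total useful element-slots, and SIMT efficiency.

step 0: v0 <- -7                     11111111111111111111111111111111
step 1: v0 <- v2                     11111111111111111111111111111111
step 2: v2 <- tid                    11111111111111111111111111111111
step 3: v0 <- (v3 // 3)              11111111111111111111111111111111
step 4: v3 <- ((v3 // 5) - (v3 - tid)) 11111111111111111111111111111111
step 5: eval (tid != 3)              11111111111111111111111111111111
step 6: v2 <- v2                     11101111111111111111111111111111
step 7: v3 <- (9 - max(10, v3))      11101111111111111111111111111111
step 8: v0 <- ((v2 // -3) % 4)       00010000000000000000000000000000

Answer: 9 steps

v2: 0,1,2,3,4,5,6,7,8,9,10,11,12,13,14,15,16,17,18,19,20,21,22,23,24,25,26,27,28,29,30,31
v3: -1,-1,-1,0,-1,-1,-1,-1,-1,-1,-1,-1,-1,-1,-2,-3,-4,-5,-6,-7,-8,-9,-10,-11,-12,-13,-14,-15,-16,-17,-18,-19
v0: 1,1,1,3,1,1,1,1,1,1,1,1,1,1,1,1,1,1,1,1,1,1,1,1,1,1,1,1,1,1,1,1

steps = 9; useful = 255; efficiency = 255/288 = 85/96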